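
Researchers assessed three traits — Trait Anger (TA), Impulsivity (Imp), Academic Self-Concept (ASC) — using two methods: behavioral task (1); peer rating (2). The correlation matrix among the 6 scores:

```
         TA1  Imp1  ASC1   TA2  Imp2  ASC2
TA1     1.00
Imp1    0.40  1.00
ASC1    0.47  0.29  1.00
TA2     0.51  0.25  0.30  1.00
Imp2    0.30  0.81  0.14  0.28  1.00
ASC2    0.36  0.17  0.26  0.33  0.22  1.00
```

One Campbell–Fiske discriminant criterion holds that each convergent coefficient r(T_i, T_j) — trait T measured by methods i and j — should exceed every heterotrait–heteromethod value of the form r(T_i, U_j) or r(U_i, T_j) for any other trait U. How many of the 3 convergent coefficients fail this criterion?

Checking each validity diagonal entry against its comparison values:
TA (methods 1·2): 0.51 vs {0.30, 0.25, 0.36, 0.30} → pass.
Imp (methods 1·2): 0.81 vs {0.25, 0.30, 0.17, 0.14} → pass.
ASC (methods 1·2): 0.26 vs {0.30, 0.36, 0.14, 0.17} → fail.
1 of 3 fail.

1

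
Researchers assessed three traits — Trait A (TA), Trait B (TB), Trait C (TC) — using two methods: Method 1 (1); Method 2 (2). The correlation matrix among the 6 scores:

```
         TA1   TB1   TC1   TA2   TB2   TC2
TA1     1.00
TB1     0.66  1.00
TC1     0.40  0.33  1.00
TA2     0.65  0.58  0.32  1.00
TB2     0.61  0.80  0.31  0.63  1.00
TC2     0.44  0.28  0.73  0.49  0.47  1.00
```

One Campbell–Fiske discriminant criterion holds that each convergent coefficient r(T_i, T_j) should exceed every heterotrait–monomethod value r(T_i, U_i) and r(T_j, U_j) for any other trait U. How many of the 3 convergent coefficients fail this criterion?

Each convergent coefficient versus the relevant comparison correlations:
TA (methods 1·2): 0.65 vs {0.66, 0.63, 0.40, 0.49} → fail.
TB (methods 1·2): 0.80 vs {0.66, 0.63, 0.33, 0.47} → pass.
TC (methods 1·2): 0.73 vs {0.40, 0.49, 0.33, 0.47} → pass.
1 of 3 fail.

1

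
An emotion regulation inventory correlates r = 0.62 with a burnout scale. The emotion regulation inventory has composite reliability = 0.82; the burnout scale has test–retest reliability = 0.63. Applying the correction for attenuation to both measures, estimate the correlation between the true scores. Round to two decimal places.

0.86

r_true = r_obs / √(r_xx · r_yy) = 0.62 / √(0.82 × 0.63) = 0.62 / √0.5166 = 0.62 / 0.7187 ≈ 0.86.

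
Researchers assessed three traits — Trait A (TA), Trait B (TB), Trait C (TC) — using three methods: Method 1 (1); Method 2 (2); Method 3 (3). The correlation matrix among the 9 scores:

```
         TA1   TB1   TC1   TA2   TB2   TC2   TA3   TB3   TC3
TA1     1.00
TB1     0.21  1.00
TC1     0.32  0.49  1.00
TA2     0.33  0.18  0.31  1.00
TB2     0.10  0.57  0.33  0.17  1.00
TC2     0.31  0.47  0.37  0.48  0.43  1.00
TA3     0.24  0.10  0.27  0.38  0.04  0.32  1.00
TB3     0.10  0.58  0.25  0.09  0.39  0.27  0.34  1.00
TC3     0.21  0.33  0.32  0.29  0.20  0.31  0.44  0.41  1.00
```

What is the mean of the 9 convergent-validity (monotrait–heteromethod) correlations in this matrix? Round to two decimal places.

Convergent values: 0.33, 0.24, 0.38, 0.57, 0.58, 0.39, 0.37, 0.32, 0.31; mean = 3.49/9 = 0.39.

0.39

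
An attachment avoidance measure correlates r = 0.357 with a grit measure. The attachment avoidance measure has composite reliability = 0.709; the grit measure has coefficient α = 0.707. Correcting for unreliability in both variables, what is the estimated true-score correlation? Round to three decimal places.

0.504

r_true = r_obs / √(r_xx · r_yy) = 0.357 / √(0.709 × 0.707) = 0.357 / √0.501263 = 0.357 / 0.7080 ≈ 0.504.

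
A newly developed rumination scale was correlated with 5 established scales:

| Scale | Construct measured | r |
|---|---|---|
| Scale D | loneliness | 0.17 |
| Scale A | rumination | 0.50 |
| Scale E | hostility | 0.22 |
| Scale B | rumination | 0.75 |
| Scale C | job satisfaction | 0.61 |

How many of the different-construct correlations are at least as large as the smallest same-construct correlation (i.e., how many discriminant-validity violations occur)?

1

Convergent (same construct = rumination): Scale A, Scale B.
Smallest convergent = 0.50. Discriminant values: 0.17, 0.22, 0.61; count ≥ 0.50 → 1.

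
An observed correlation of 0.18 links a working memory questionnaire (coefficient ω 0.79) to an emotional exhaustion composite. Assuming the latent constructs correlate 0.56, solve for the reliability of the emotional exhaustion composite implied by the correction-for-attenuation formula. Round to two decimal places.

0.13

r_true = r_obs / √(r_xx · r_yy) ⇒ 0.56 = 0.18 / √(0.79 · r_yy).
√(0.79 · r_yy) = 0.18 / 0.56 = 0.3214; 0.79 · r_yy = 0.1033; r_yy = 0.1033 / 0.79 ≈ 0.13.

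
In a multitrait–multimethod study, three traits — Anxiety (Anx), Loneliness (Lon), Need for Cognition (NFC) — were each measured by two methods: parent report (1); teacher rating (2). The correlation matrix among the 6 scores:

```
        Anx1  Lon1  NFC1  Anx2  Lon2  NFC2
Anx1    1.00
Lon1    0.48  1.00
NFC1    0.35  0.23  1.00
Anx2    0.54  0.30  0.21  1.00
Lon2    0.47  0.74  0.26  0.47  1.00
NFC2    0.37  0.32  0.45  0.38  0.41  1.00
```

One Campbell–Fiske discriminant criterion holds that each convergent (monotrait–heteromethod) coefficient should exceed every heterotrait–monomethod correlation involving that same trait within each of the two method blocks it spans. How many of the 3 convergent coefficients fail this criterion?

0

Convergent coefficients and their comparison sets:
Anx (methods 1·2): 0.54 vs {0.48, 0.47, 0.35, 0.38} → pass.
Lon (methods 1·2): 0.74 vs {0.48, 0.47, 0.23, 0.41} → pass.
NFC (methods 1·2): 0.45 vs {0.35, 0.38, 0.23, 0.41} → pass.
0 of 3 fail.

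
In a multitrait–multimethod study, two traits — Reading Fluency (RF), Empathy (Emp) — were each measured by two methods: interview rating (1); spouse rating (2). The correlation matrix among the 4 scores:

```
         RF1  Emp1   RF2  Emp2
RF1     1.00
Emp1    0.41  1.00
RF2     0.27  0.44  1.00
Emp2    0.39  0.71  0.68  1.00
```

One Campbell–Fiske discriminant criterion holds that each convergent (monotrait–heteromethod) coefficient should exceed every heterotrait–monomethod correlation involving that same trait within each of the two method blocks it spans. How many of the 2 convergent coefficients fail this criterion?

Convergent coefficients and their comparison sets:
RF (methods 1·2): 0.27 vs {0.41, 0.68} → fail.
Emp (methods 1·2): 0.71 vs {0.41, 0.68} → pass.
1 of 2 fail.

1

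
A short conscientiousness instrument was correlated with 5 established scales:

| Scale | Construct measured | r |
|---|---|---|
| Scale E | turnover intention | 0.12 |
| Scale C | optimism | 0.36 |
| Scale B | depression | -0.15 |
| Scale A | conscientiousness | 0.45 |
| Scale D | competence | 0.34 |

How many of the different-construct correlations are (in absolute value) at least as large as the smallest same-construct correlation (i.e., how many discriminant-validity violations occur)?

0

Convergent (same construct = conscientiousness): Scale A.
Smallest convergent = 0.45. Discriminant |r|: 0.12, 0.36, 0.15, 0.34; count ≥ 0.45 → 0.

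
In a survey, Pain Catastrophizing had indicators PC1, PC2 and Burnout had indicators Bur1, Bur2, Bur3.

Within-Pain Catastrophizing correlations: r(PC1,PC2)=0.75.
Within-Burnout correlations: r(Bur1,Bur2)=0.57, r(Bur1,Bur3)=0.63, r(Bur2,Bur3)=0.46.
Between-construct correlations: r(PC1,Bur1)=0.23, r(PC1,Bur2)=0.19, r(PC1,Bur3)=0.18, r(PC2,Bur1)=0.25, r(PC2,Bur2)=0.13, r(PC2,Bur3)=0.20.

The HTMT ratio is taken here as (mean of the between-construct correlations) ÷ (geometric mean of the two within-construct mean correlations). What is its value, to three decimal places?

0.305

Mean between = 1.18/6 = 0.1967.
Mean within-PC = 0.75/1 = 0.7500; mean within-Bur = 1.66/3 = 0.5533.
Geometric mean = √(0.7500 × 0.5533) = 0.6442.
HTMT = 0.1967 / 0.6442 = 0.305.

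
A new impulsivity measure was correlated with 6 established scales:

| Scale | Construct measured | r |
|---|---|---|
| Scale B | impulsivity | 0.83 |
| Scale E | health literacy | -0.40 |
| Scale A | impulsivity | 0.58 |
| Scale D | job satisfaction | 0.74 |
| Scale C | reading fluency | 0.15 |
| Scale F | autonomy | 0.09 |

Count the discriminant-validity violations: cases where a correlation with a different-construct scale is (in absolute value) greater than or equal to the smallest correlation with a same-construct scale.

1

Convergent (same construct = impulsivity): Scale B, Scale A.
Smallest convergent = 0.58. Discriminant |r|: 0.40, 0.74, 0.15, 0.09; count ≥ 0.58 → 1.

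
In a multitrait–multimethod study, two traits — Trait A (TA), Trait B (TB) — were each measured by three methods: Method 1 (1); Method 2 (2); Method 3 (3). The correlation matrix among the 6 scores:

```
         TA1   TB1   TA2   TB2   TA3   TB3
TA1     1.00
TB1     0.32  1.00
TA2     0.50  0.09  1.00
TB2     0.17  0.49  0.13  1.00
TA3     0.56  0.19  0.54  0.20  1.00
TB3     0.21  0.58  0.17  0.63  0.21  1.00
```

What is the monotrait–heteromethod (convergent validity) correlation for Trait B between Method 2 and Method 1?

0.49

Same trait (TB), different methods: r(TB2, TB1) = 0.49.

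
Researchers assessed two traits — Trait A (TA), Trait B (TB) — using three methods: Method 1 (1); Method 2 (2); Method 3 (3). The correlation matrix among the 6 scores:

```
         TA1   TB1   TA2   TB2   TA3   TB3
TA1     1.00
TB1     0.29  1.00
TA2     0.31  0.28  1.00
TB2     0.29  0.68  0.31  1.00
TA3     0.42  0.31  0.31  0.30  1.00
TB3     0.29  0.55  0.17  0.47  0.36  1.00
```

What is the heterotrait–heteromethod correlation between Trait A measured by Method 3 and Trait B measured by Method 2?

0.30

Different traits and methods: r(TA3, TB2) = 0.30.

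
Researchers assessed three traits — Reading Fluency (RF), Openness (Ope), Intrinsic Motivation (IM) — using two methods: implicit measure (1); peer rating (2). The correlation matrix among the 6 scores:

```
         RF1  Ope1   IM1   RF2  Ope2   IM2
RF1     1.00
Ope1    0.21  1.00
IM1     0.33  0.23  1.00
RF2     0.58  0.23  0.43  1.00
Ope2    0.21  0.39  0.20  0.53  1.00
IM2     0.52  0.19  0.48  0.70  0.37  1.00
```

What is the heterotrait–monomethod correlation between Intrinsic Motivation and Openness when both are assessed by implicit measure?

Different traits, same method: r(IM1, Ope1) = 0.23.

0.23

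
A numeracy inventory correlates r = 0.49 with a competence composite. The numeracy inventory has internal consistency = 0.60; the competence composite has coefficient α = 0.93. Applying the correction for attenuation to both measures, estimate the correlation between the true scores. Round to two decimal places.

0.66

r_true = r_obs / √(r_xx · r_yy) = 0.49 / √(0.60 × 0.93) = 0.49 / √0.5580 = 0.49 / 0.7470 ≈ 0.66.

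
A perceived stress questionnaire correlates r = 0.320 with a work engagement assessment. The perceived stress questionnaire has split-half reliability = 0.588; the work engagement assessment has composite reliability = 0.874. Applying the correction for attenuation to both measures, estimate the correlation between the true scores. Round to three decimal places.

r_true = r_obs / √(r_xx · r_yy) = 0.320 / √(0.588 × 0.874) = 0.320 / √0.513912 = 0.320 / 0.7169 ≈ 0.446.

0.446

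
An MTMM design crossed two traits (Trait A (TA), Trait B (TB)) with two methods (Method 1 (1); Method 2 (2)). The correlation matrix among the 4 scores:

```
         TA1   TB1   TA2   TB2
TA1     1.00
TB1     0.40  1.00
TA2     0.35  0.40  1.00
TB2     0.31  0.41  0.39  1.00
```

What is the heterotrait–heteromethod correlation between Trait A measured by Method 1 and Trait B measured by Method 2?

Different traits and methods: r(TA1, TB2) = 0.31.

0.31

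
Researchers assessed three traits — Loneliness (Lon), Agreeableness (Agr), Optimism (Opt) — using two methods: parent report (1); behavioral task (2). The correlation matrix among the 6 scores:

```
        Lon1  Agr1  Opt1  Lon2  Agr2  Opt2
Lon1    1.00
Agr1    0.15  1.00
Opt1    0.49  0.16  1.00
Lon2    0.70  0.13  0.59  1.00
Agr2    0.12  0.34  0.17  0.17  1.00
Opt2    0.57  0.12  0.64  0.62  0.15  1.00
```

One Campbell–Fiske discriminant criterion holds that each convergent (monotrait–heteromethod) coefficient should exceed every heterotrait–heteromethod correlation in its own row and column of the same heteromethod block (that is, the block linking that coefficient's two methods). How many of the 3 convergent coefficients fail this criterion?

0

Convergent coefficients and their comparison sets:
Lon (methods 1·2): 0.70 vs {0.12, 0.13, 0.57, 0.59} → pass.
Agr (methods 1·2): 0.34 vs {0.13, 0.12, 0.12, 0.17} → pass.
Opt (methods 1·2): 0.64 vs {0.59, 0.57, 0.17, 0.12} → pass.
0 of 3 fail.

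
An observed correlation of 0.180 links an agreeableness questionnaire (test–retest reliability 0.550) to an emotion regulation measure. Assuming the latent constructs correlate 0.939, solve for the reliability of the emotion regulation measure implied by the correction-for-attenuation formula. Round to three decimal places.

0.067

r_true = r_obs / √(r_xx · r_yy) ⇒ 0.939 = 0.180 / √(0.550 · r_yy).
√(0.550 · r_yy) = 0.180 / 0.939 = 0.1917; 0.550 · r_yy = 0.0367; r_yy = 0.0367 / 0.550 ≈ 0.067.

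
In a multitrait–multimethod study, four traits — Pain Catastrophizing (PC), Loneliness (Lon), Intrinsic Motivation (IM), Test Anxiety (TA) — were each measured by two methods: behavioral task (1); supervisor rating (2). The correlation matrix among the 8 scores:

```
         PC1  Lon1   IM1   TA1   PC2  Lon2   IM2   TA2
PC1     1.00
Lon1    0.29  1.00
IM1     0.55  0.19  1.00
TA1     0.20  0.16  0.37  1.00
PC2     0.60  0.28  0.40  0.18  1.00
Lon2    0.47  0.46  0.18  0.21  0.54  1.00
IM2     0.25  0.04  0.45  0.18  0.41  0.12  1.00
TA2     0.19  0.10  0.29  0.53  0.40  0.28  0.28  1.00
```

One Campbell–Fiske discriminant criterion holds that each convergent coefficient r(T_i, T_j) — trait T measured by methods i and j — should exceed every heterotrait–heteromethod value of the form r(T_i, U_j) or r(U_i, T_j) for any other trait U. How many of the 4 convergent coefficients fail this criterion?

Checking each validity diagonal entry against its comparison values:
PC (methods 1·2): 0.60 vs {0.47, 0.28, 0.25, 0.40, 0.19, 0.18} → pass.
Lon (methods 1·2): 0.46 vs {0.28, 0.47, 0.04, 0.18, 0.10, 0.21} → fail.
IM (methods 1·2): 0.45 vs {0.40, 0.25, 0.18, 0.04, 0.29, 0.18} → pass.
TA (methods 1·2): 0.53 vs {0.18, 0.19, 0.21, 0.10, 0.18, 0.29} → pass.
1 of 4 fail.

1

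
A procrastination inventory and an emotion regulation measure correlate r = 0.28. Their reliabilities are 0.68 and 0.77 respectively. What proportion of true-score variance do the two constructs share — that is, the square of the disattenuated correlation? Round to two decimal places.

0.15

Disattenuated r = 0.28 / √(0.68 × 0.77) = 0.28 / 0.7236 = 0.3870.
Shared true-score variance = 0.3870² = 0.1498 ≈ 0.15.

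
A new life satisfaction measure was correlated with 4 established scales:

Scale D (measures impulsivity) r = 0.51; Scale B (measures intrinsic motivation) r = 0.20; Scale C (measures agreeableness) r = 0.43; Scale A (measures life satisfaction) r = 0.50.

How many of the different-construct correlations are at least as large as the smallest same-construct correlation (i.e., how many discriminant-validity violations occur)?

Convergent (same construct = life satisfaction): Scale A.
Smallest convergent = 0.50. Discriminant values: 0.51, 0.20, 0.43; count ≥ 0.50 → 1.

1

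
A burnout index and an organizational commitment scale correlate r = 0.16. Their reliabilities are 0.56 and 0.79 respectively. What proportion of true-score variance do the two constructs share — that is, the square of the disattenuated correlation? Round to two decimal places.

Disattenuated r = 0.16 / √(0.56 × 0.79) = 0.16 / 0.6651 = 0.2406.
Shared true-score variance = 0.2406² = 0.0579 ≈ 0.06.

0.06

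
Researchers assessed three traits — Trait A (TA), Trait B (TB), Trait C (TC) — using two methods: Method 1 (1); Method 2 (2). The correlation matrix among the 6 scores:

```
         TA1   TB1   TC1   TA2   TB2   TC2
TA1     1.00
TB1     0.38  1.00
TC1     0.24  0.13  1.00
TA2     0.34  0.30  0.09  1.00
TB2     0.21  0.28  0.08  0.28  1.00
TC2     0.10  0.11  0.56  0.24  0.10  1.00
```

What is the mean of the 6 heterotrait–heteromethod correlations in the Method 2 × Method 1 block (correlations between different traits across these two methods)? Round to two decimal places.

HTHM values (method 2 × method 1): 0.30, 0.09, 0.21, 0.08, 0.10, 0.11; mean = 0.89/6 = 0.15.

0.15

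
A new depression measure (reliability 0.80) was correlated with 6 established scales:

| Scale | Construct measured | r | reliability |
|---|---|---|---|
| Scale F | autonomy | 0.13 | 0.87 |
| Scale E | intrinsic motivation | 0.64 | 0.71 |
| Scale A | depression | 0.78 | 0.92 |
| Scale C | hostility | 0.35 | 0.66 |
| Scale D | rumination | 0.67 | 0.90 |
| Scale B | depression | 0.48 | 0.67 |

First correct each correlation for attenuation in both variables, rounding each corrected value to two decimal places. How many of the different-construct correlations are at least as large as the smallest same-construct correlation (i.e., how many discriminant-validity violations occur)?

2

Disattenuated r (r / √(r_scale · r_new)):
  Scale F (disc): 0.13 / √(0.87·0.80) = 0.16
  Scale E (disc): 0.64 / √(0.71·0.80) = 0.85
  Scale A (conv): 0.78 / √(0.92·0.80) = 0.91
  Scale C (disc): 0.35 / √(0.66·0.80) = 0.48
  Scale D (disc): 0.67 / √(0.90·0.80) = 0.79
  Scale B (conv): 0.48 / √(0.67·0.80) = 0.66
Smallest convergent = 0.66. Discriminant values: 0.16, 0.85, 0.48, 0.79; count ≥ 0.66 → 2.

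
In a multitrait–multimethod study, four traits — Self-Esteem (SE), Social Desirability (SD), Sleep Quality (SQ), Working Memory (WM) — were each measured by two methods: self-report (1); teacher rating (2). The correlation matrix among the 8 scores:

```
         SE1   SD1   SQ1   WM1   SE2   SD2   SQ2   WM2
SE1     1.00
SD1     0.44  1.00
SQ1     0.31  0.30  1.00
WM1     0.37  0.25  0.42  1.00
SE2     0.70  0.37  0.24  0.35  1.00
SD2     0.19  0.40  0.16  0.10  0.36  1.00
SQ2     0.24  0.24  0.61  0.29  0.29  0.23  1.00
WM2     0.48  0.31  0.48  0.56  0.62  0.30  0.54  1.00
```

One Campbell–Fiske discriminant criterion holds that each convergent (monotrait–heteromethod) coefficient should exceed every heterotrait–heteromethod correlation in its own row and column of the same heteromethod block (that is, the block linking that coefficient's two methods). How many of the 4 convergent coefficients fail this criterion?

Each convergent coefficient versus the relevant comparison correlations:
SE (methods 1·2): 0.70 vs {0.19, 0.37, 0.24, 0.24, 0.48, 0.35} → pass.
SD (methods 1·2): 0.40 vs {0.37, 0.19, 0.24, 0.16, 0.31, 0.10} → pass.
SQ (methods 1·2): 0.61 vs {0.24, 0.24, 0.16, 0.24, 0.48, 0.29} → pass.
WM (methods 1·2): 0.56 vs {0.35, 0.48, 0.10, 0.31, 0.29, 0.48} → pass.
0 of 4 fail.

0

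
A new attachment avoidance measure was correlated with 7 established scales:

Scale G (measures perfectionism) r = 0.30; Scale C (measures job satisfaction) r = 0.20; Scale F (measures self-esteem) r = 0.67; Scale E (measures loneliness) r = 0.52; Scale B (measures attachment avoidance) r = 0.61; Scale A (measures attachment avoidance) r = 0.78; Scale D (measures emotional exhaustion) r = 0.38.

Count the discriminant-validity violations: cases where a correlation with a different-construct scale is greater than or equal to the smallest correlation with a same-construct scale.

Convergent (same construct = attachment avoidance): Scale B, Scale A.
Smallest convergent = 0.61. Discriminant values: 0.30, 0.20, 0.67, 0.52, 0.38; count ≥ 0.61 → 1.

1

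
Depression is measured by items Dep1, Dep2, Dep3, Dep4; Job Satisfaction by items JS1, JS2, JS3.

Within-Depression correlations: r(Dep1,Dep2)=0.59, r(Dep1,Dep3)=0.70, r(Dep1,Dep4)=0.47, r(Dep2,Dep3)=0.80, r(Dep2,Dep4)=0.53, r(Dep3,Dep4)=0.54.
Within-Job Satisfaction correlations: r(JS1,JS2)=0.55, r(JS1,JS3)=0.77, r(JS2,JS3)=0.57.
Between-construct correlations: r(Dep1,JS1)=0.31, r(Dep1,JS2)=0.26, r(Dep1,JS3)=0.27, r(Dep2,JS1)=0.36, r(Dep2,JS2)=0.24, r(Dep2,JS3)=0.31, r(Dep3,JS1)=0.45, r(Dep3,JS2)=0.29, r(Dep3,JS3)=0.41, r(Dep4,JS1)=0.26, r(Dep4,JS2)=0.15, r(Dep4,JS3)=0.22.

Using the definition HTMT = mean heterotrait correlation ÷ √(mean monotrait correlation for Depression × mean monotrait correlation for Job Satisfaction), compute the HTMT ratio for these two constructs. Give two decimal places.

0.48

Between-construct mean = 3.53/12 = 0.2942.
Mean within-Dep = 3.63/6 = 0.6050; mean within-JS = 1.89/3 = 0.6300.
Geometric mean = √(0.6050 × 0.6300) = 0.6174.
HTMT = 0.2942 / 0.6174 = 0.48.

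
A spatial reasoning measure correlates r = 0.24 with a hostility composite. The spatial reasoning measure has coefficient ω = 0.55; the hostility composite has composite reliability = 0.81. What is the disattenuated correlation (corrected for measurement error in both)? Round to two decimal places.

r_true = r_obs / √(r_xx · r_yy) = 0.24 / √(0.55 × 0.81) = 0.24 / √0.4455 = 0.24 / 0.6675 ≈ 0.36.

0.36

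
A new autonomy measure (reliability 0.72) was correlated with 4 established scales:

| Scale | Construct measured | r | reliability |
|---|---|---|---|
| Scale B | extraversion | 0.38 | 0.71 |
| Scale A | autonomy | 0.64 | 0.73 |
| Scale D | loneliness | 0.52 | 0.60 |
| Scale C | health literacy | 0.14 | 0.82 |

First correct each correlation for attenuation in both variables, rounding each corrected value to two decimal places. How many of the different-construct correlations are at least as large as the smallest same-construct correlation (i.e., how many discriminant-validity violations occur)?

Disattenuated r (r / √(r_scale · r_new)):
  Scale B (disc): 0.38 / √(0.71·0.72) = 0.53
  Scale A (conv): 0.64 / √(0.73·0.72) = 0.88
  Scale D (disc): 0.52 / √(0.60·0.72) = 0.79
  Scale C (disc): 0.14 / √(0.82·0.72) = 0.18
Smallest convergent = 0.88. Discriminant values: 0.53, 0.79, 0.18; count ≥ 0.88 → 0.

0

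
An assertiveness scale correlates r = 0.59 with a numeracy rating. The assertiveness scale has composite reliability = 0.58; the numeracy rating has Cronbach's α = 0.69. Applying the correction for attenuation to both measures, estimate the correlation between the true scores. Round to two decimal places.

r_true = r_obs / √(r_xx · r_yy) = 0.59 / √(0.58 × 0.69) = 0.59 / √0.4002 = 0.59 / 0.6326 ≈ 0.93.

0.93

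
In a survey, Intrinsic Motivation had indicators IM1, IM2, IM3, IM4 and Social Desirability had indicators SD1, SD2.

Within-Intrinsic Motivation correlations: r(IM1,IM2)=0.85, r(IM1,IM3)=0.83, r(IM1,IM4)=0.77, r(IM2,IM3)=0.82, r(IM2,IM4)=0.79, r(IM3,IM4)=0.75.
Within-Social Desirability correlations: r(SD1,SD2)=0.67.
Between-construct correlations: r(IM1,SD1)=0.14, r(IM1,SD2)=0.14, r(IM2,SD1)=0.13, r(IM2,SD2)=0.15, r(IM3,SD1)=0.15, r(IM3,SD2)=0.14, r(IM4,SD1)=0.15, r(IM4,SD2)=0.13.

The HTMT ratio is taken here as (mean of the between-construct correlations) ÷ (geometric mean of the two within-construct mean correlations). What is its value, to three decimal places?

Mean between = 1.13/8 = 0.1413.
Mean within-IM = 4.81/6 = 0.8017; mean within-SD = 0.67/1 = 0.6700.
Geometric mean = √(0.8017 × 0.6700) = 0.7329.
HTMT = 0.1413 / 0.7329 = 0.193.

0.193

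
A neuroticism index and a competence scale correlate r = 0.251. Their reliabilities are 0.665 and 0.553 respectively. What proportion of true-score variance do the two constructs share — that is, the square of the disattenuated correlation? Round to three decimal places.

0.171

Disattenuated r = 0.251 / √(0.665 × 0.553) = 0.251 / 0.6064 = 0.4139.
Shared true-score variance = 0.4139² = 0.1713 ≈ 0.171.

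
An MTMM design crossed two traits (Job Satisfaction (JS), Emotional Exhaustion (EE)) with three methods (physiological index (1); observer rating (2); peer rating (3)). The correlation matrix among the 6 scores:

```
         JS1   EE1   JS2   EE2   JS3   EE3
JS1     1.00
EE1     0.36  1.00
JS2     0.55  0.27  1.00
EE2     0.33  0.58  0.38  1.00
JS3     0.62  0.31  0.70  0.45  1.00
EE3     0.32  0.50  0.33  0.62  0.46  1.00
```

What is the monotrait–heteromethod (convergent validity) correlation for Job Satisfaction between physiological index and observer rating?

0.55

Same trait (JS), different methods: r(JS1, JS2) = 0.55.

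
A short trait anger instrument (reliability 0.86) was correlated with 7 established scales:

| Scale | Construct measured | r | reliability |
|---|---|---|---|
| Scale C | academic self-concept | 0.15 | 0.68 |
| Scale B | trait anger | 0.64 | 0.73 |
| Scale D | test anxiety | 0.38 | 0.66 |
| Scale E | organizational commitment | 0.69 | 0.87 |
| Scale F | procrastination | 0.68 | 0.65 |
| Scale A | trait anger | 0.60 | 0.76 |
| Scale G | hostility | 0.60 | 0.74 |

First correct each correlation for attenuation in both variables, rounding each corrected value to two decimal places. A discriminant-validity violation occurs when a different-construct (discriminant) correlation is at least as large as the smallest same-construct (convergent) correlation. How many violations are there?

Disattenuated r (r / √(r_scale · r_new)):
  Scale C (disc): 0.15 / √(0.68·0.86) = 0.20
  Scale B (conv): 0.64 / √(0.73·0.86) = 0.81
  Scale D (disc): 0.38 / √(0.66·0.86) = 0.50
  Scale E (disc): 0.69 / √(0.87·0.86) = 0.80
  Scale F (disc): 0.68 / √(0.65·0.86) = 0.91
  Scale A (conv): 0.60 / √(0.76·0.86) = 0.74
  Scale G (disc): 0.60 / √(0.74·0.86) = 0.75
Smallest convergent = 0.74. Discriminant values: 0.20, 0.50, 0.80, 0.91, 0.75; count ≥ 0.74 → 3.

3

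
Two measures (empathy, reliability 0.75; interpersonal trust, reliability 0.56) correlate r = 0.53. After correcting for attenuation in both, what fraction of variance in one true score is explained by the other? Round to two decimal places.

0.67

Disattenuated r = 0.53 / √(0.75 × 0.56) = 0.53 / 0.6481 = 0.8178.
Shared true-score variance = 0.8178² = 0.6688 ≈ 0.67.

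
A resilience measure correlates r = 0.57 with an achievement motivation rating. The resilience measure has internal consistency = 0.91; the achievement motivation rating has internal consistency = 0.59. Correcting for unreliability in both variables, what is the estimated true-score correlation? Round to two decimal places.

r_true = r_obs / √(r_xx · r_yy) = 0.57 / √(0.91 × 0.59) = 0.57 / √0.5369 = 0.57 / 0.7327 ≈ 0.78.

0.78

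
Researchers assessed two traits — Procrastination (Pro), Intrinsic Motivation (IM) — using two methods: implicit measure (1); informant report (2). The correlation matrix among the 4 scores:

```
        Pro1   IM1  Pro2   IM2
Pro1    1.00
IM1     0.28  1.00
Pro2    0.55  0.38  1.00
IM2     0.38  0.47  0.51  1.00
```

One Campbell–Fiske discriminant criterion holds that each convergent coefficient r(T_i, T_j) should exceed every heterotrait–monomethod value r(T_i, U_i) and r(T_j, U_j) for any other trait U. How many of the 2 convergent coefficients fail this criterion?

1

Convergent coefficients and their comparison sets:
Pro (methods 1·2): 0.55 vs {0.28, 0.51} → pass.
IM (methods 1·2): 0.47 vs {0.28, 0.51} → fail.
1 of 2 fail.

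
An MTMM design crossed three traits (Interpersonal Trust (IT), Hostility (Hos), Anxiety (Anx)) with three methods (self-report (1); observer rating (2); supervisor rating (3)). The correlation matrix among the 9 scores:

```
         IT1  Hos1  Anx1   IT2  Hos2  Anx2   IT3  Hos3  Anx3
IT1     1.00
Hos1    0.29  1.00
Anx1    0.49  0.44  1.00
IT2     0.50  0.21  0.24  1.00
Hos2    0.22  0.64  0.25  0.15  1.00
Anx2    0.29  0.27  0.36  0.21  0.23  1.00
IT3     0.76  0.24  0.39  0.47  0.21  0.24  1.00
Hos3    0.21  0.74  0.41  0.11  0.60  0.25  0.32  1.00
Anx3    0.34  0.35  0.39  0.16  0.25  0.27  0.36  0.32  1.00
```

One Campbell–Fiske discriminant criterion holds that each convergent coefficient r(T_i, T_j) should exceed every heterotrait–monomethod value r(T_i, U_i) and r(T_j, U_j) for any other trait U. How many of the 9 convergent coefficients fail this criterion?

Checking each validity diagonal entry against its comparison values:
IT (methods 1·2): 0.50 vs {0.29, 0.15, 0.49, 0.21} → pass.
IT (methods 1·3): 0.76 vs {0.29, 0.32, 0.49, 0.36} → pass.
IT (methods 2·3): 0.47 vs {0.15, 0.32, 0.21, 0.36} → pass.
Hos (methods 1·2): 0.64 vs {0.29, 0.15, 0.44, 0.23} → pass.
Hos (methods 1·3): 0.74 vs {0.29, 0.32, 0.44, 0.32} → pass.
Hos (methods 2·3): 0.60 vs {0.15, 0.32, 0.23, 0.32} → pass.
Anx (methods 1·2): 0.36 vs {0.49, 0.21, 0.44, 0.23} → fail.
Anx (methods 1·3): 0.39 vs {0.49, 0.36, 0.44, 0.32} → fail.
Anx (methods 2·3): 0.27 vs {0.21, 0.36, 0.23, 0.32} → fail.
3 of 9 fail.

3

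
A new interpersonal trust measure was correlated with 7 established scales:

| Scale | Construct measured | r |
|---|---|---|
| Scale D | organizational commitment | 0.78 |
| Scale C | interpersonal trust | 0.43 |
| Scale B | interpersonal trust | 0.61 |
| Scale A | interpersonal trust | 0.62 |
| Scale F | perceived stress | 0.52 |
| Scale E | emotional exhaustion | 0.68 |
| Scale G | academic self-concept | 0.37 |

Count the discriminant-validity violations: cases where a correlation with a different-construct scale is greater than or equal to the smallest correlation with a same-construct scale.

3

Convergent (same construct = interpersonal trust): Scale C, Scale B, Scale A.
Smallest convergent = 0.43. Discriminant values: 0.78, 0.52, 0.68, 0.37; count ≥ 0.43 → 3.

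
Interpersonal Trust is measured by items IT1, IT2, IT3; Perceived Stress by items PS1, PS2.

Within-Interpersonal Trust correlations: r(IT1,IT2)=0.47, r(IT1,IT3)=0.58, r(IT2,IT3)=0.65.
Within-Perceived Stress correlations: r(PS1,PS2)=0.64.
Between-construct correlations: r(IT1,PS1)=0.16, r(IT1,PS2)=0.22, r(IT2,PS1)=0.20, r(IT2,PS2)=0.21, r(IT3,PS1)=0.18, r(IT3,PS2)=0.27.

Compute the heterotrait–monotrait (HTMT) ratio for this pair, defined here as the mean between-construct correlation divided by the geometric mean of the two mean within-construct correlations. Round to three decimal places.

0.343

Mean heterotrait r = 1.24/6 = 0.2067.
Mean within-IT = 1.70/3 = 0.5667; mean within-PS = 0.64/1 = 0.6400.
Geometric mean = √(0.5667 × 0.6400) = 0.6022.
HTMT = 0.2067 / 0.6022 = 0.343.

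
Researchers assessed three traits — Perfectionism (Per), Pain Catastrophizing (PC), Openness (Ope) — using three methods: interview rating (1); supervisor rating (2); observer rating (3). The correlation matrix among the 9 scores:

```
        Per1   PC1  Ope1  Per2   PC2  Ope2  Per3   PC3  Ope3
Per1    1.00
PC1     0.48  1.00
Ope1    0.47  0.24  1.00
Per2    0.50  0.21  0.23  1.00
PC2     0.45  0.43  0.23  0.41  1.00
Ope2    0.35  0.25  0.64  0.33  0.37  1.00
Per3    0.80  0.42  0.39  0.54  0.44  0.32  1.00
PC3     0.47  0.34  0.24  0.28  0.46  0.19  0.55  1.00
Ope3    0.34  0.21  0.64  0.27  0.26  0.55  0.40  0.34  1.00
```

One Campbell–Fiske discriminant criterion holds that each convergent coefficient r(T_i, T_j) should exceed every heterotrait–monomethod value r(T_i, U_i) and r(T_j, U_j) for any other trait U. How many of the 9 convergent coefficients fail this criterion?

4

Each convergent coefficient versus the relevant comparison correlations:
Per (methods 1·2): 0.50 vs {0.48, 0.41, 0.47, 0.33} → pass.
Per (methods 1·3): 0.80 vs {0.48, 0.55, 0.47, 0.40} → pass.
Per (methods 2·3): 0.54 vs {0.41, 0.55, 0.33, 0.40} → fail.
PC (methods 1·2): 0.43 vs {0.48, 0.41, 0.24, 0.37} → fail.
PC (methods 1·3): 0.34 vs {0.48, 0.55, 0.24, 0.34} → fail.
PC (methods 2·3): 0.46 vs {0.41, 0.55, 0.37, 0.34} → fail.
Ope (methods 1·2): 0.64 vs {0.47, 0.33, 0.24, 0.37} → pass.
Ope (methods 1·3): 0.64 vs {0.47, 0.40, 0.24, 0.34} → pass.
Ope (methods 2·3): 0.55 vs {0.33, 0.40, 0.37, 0.34} → pass.
4 of 9 fail.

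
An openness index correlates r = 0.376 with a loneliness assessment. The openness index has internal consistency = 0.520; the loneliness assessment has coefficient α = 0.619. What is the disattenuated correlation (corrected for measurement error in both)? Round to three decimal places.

r_true = r_obs / √(r_xx · r_yy) = 0.376 / √(0.520 × 0.619) = 0.376 / √0.321880 = 0.376 / 0.5673 ≈ 0.663.

0.663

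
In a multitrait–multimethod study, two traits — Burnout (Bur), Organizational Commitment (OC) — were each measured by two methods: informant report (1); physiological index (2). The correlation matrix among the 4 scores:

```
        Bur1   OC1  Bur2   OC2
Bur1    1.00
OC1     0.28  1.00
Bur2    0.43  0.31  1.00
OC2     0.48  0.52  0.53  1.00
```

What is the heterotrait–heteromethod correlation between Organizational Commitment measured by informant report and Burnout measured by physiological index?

Different traits and methods: r(OC1, Bur2) = 0.31.

0.31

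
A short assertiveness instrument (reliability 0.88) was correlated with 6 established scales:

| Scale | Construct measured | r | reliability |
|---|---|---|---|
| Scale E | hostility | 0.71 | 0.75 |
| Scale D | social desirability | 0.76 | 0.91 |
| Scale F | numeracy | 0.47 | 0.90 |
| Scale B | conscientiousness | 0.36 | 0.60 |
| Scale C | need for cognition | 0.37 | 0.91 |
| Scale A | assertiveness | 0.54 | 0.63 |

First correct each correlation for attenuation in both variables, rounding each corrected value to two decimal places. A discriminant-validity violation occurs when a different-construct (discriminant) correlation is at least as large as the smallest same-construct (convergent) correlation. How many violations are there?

Disattenuated r (r / √(r_scale · r_new)):
  Scale E (disc): 0.71 / √(0.75·0.88) = 0.87
  Scale D (disc): 0.76 / √(0.91·0.88) = 0.85
  Scale F (disc): 0.47 / √(0.90·0.88) = 0.53
  Scale B (disc): 0.36 / √(0.60·0.88) = 0.50
  Scale C (disc): 0.37 / √(0.91·0.88) = 0.41
  Scale A (conv): 0.54 / √(0.63·0.88) = 0.73
Smallest convergent = 0.73. Discriminant values: 0.87, 0.85, 0.53, 0.50, 0.41; count ≥ 0.73 → 2.

2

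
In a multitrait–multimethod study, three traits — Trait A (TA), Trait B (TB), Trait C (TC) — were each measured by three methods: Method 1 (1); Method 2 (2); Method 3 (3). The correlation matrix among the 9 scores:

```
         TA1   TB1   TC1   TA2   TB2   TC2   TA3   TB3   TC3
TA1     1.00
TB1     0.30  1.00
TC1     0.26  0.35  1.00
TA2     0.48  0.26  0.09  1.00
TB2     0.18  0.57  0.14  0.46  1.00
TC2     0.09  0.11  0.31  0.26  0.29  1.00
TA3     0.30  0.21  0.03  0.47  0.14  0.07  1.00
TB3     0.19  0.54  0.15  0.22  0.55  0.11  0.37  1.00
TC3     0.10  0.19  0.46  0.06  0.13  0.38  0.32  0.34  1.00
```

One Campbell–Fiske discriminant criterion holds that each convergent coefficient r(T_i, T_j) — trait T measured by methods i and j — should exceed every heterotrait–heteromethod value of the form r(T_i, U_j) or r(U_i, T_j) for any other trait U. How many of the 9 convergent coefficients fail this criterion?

Checking each validity diagonal entry against its comparison values:
TA (methods 1·2): 0.48 vs {0.18, 0.26, 0.09, 0.09} → pass.
TA (methods 1·3): 0.30 vs {0.19, 0.21, 0.10, 0.03} → pass.
TA (methods 2·3): 0.47 vs {0.22, 0.14, 0.06, 0.07} → pass.
TB (methods 1·2): 0.57 vs {0.26, 0.18, 0.11, 0.14} → pass.
TB (methods 1·3): 0.54 vs {0.21, 0.19, 0.19, 0.15} → pass.
TB (methods 2·3): 0.55 vs {0.14, 0.22, 0.13, 0.11} → pass.
TC (methods 1·2): 0.31 vs {0.09, 0.09, 0.14, 0.11} → pass.
TC (methods 1·3): 0.46 vs {0.03, 0.10, 0.15, 0.19} → pass.
TC (methods 2·3): 0.38 vs {0.07, 0.06, 0.11, 0.13} → pass.
0 of 9 fail.

0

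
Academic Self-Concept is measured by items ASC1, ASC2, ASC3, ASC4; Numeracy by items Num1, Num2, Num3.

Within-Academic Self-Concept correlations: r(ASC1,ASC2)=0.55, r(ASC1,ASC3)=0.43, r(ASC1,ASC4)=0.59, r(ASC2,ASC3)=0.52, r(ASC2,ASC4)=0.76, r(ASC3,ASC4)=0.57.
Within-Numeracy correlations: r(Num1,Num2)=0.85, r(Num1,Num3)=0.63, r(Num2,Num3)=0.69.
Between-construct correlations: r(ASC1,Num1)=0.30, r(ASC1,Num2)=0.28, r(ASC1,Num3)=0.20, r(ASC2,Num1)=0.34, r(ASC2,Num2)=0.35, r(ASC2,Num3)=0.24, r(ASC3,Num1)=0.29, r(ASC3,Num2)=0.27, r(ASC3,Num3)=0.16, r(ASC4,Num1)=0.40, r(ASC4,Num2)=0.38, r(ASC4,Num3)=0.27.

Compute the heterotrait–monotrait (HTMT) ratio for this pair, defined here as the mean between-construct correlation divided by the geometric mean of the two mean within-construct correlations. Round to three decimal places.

0.452

Between-construct mean = 3.48/12 = 0.2900.
Mean within-ASC = 3.42/6 = 0.5700; mean within-Num = 2.17/3 = 0.7233.
Geometric mean = √(0.5700 × 0.7233) = 0.6421.
HTMT = 0.2900 / 0.6421 = 0.452.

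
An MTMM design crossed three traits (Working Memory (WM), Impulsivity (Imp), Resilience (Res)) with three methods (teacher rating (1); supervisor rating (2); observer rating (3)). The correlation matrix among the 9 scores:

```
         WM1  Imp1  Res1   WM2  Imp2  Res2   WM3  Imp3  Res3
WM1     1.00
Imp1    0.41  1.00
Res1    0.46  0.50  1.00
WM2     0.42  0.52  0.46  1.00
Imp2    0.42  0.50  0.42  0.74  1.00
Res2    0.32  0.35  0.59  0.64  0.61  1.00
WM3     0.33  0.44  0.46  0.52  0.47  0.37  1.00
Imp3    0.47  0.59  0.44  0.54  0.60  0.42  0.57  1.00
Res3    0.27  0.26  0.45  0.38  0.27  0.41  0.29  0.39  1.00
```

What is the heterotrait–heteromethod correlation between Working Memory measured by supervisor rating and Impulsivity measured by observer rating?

0.54

Different traits and methods: r(WM2, Imp3) = 0.54.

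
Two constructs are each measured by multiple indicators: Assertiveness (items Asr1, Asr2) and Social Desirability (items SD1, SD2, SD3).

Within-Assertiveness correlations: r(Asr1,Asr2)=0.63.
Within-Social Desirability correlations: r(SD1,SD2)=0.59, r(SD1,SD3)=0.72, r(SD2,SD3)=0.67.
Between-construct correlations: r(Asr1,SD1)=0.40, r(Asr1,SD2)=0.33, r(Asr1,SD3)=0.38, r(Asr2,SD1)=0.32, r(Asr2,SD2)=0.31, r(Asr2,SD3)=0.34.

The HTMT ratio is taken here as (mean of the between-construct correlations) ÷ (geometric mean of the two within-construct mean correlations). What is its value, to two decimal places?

0.54

Between-construct mean = 2.08/6 = 0.3467.
Mean within-Asr = 0.63/1 = 0.6300; mean within-SD = 1.98/3 = 0.6600.
Geometric mean = √(0.6300 × 0.6600) = 0.6448.
HTMT = 0.3467 / 0.6448 = 0.54.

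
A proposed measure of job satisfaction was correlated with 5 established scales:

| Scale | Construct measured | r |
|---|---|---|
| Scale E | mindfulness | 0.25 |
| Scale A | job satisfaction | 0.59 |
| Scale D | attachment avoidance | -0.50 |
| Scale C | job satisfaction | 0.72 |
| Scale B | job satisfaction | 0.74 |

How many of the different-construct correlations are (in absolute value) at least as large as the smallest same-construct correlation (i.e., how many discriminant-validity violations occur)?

0

Convergent (same construct = job satisfaction): Scale A, Scale C, Scale B.
Smallest convergent = 0.59. Discriminant |r|: 0.25, 0.50; count ≥ 0.59 → 0.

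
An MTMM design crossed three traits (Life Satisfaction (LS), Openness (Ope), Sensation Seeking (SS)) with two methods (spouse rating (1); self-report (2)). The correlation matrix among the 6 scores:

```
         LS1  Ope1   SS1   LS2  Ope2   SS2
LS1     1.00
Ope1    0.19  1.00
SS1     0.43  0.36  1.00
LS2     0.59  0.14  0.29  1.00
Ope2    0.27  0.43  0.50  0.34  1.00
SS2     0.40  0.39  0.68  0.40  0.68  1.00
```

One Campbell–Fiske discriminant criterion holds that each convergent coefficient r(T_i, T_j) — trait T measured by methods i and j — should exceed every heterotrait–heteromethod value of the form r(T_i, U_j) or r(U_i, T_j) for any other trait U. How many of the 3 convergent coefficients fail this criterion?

Convergent coefficients and their comparison sets:
LS (methods 1·2): 0.59 vs {0.27, 0.14, 0.40, 0.29} → pass.
Ope (methods 1·2): 0.43 vs {0.14, 0.27, 0.39, 0.50} → fail.
SS (methods 1·2): 0.68 vs {0.29, 0.40, 0.50, 0.39} → pass.
1 of 3 fail.

1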